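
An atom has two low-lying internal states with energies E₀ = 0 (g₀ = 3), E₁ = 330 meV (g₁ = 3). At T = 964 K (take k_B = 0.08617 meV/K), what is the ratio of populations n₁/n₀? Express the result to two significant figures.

k_BT = 0.08617 × 964 K = 83.07 meV.
n₁/n₀ = (g₁/g₀) exp[−(E₁−E₀)/kT] = (3/3) × exp(−(330 meV)/(83.07 meV)) = (3/3) × exp(-3.973) = 0.019.

0.019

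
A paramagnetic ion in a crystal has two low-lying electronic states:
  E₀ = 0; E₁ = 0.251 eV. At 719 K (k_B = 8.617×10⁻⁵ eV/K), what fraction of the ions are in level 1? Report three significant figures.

0.0171

k_BT = 8.617×10⁻⁵ × 719 K = 0.061956 eV.
Eᵢ/kT = 0, 4.0513.
Z = Σ e^(−Eᵢ/kT) = e^(−0) + e^(−4.0513) = 1.0000 + 0.017400 = 1.0174.
P₁ = e^(−E₁/kT) / Z = 0.017400/1.0174 = 0.0171.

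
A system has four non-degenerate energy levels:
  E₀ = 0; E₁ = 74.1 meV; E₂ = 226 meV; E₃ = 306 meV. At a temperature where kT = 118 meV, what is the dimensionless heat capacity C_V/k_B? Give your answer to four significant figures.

Eᵢ/kT = 0, 0.627966, 1.91525, 2.59322.
Z = Σ e^(−Eᵢ/kT) = e^(−0) + e^(−0.627966) + e^(−1.91525) + e^(−2.59322) = 1.00000 + 0.533676 + 0.147305 + 0.0747789 = 1.75576.
⟨E⟩ = 54.5169 meV, ⟨E²⟩ = 9942.17 meV².
C_V/k_B = (⟨E²⟩ − ⟨E⟩²)/(kT)² = (9942.17 − 2972.09)/13924.0 = 0.5006.

0.5006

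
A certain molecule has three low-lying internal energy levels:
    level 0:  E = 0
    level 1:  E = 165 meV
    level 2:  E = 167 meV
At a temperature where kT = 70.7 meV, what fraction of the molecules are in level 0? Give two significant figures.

Eᵢ/kT = 0, 2.334, 2.362.
Z = Σ e^(−Eᵢ/kT) = e^(−0) + e^(−2.334) + e^(−2.362) = 1.000 + 0.09691 + 0.09423 = 1.191.
P₀ = e^(−E₀/kT) / Z = 1.000/1.191 = 0.84.

0.84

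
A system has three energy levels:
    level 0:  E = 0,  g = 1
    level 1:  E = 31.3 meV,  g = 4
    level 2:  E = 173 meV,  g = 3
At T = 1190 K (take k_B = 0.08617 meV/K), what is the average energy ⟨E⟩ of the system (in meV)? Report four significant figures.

41.82 meV

k_BT = 0.08617 × 1190 K = 102.542 meV.
Eᵢ/kT = 0, 0.305241, 1.68711.
Z = Σ gᵢe^(−Eᵢ/kT) = 1·e^(−0) + 4·e^(−0.305241) + 3·e^(−1.68711) = 1.00000 + 2.94778 + 0.555161 = 4.50294.
⟨E⟩ = Σ Eᵢ gᵢe^(−Eᵢ/kT) / Z = (0·1.00000 + 31.3·2.94778 + 173·0.555161) / 4.50294 = 41.82 meV.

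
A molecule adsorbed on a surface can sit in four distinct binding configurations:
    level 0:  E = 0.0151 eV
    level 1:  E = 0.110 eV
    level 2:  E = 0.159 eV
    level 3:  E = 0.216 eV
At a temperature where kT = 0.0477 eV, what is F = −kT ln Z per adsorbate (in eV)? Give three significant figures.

Eᵢ/kT = 0.31656, 2.3061, 3.3333, 4.5283.
Z = Σ e^(−Eᵢ/kT) = e^(−0.31656) + e^(−2.3061) + e^(−3.3333) + e^(−4.5283) = 0.72865 + 0.099649 + 0.035675 + 0.010799 = 0.87477.
F = −kT ln Z = −0.0477 × ln(0.87477) = −0.0477 × -0.13379 = 0.00638 eV.

0.00638 eV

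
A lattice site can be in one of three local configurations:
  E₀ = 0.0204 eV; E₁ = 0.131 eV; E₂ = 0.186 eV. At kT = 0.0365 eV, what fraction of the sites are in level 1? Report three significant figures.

Eᵢ/kT = 0.55890, 3.5890, 5.0959.
Z = Σ e^(−Eᵢ/kT) = e^(−0.55890) + e^(−3.5890) + e^(−5.0959) = 0.57184 + 0.027626 + 0.0061218 = 0.60559.
P₁ = e^(−E₁/kT) / Z = 0.027626/0.60559 = 0.0456.

0.0456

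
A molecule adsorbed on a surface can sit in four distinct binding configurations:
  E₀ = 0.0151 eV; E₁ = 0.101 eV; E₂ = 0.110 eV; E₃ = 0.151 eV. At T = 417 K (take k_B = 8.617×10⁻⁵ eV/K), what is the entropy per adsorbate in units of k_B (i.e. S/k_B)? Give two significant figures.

0.59

k_BT = 8.617×10⁻⁵ × 417 K = 0.03593 eV.
Eᵢ/kT = 0.4203, 2.811, 3.062, 4.203.
Z = Σ e^(−Eᵢ/kT) = e^(−0.4203) + e^(−2.811) + e^(−3.062) + e^(−4.203) = 0.6568 + 0.06014 + 0.04679 + 0.01495 = 0.7787.
⟨E⟩ = Σ EᵢPᵢ = 0.03005 eV.
S/k_B = ln Z + ⟨E⟩/kT = ln(0.7787) + 0.03005/0.03593 = -0.2501 + 0.8363 = 0.59.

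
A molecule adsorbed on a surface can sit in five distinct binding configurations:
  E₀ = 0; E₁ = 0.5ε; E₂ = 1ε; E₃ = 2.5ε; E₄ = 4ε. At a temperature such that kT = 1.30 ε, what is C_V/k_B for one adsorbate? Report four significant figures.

Eᵢ/kT = 0, 0.384615, 0.769231, 1.92308, 3.07692.
Z = Σ e^(−Eᵢ/kT) = e^(−0) + e^(−0.384615) + e^(−0.769231) + e^(−1.92308) + e^(−3.07692) = 1.00000 + 0.680713 + 0.463369 + 0.146156 + 0.0461010 = 2.33634.
⟨E⟩ = 0.579333 ε, ⟨E²⟩ = 0.977871 ε².
C_V/k_B = (⟨E²⟩ − ⟨E⟩²)/(kT)² = (0.977871 − 0.335627)/1.69000 = 0.3800.

0.3800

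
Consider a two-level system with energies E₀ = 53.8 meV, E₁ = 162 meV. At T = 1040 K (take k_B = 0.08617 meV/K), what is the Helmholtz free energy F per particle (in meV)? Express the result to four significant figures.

30.36 meV

k_BT = 0.08617 × 1040 K = 89.6168 meV.
Eᵢ/kT = 0.600334, 1.80770.
Z = Σ e^(−Eᵢ/kT) = e^(−0.600334) + e^(−1.80770) = 0.548628 + 0.164031 = 0.712659.
F = −kT ln Z = −89.6168 × ln(0.712659) = −89.6168 × -0.338752 = 30.36 meV.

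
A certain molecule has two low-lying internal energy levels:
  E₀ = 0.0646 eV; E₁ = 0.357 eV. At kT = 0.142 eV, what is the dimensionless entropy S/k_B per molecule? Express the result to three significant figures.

0.353

Eᵢ/kT = 0.45493, 2.5141.
Z = Σ e^(−Eᵢ/kT) = e^(−0.45493) + e^(−2.5141) = 0.63449 + 0.080936 = 0.71543.
⟨E⟩ = Σ EᵢPᵢ = 0.097679 eV.
S/k_B = ln Z + ⟨E⟩/kT = ln(0.71543) + 0.097679/0.142 = -0.33487 + 0.68788 = 0.353.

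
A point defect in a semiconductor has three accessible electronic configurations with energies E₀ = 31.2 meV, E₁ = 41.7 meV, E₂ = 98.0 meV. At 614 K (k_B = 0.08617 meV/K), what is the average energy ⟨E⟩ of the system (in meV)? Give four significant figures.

44.28 meV

k_BT = 0.08617 × 614 K = 52.9084 meV.
Eᵢ/kT = 0.589698, 0.788155, 1.85226.
Z = Σ e^(−Eᵢ/kT) = e^(−0.589698) + e^(−0.788155) + e^(−1.85226) = 0.554495 + 0.454683 + 0.156882 = 1.16606.
⟨E⟩ = Σ Eᵢ e^(−Eᵢ/kT) / Z = (31.2·0.554495 + 41.7·0.454683 + 98.0·0.156882) / 1.16606 = 44.28 meV.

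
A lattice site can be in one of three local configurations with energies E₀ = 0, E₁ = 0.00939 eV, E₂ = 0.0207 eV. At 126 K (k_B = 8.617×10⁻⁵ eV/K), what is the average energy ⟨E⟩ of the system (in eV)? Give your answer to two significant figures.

k_BT = 8.617×10⁻⁵ × 126 K = 0.01086 eV.
Eᵢ/kT = 0, 0.8646, 1.906.
Z = Σ e^(−Eᵢ/kT) = e^(−0) + e^(−0.8646) + e^(−1.906) = 1.000 + 0.4212 + 0.1487 = 1.570.
⟨E⟩ = Σ Eᵢ e^(−Eᵢ/kT) / Z = (0·1.000 + 0.00939·0.4212 + 0.0207·0.1487) / 1.570 = 0.0045 eV.

0.0045 eV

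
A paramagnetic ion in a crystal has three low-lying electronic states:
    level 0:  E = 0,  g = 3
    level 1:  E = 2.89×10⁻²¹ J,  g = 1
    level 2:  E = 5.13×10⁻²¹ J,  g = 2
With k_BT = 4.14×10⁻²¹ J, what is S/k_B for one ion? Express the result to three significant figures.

Eᵢ/kT = 0, 0.69807, 1.2391.
Z = Σ gᵢe^(−Eᵢ/kT) = 3·e^(−0) + 1·e^(−0.69807) + 2·e^(−1.2391) = 3.0000 + 0.49754 + 0.57929 = 4.0768.
⟨E⟩ = Σ EᵢPᵢ = 1.0816 ×10⁻²¹ J.
S/k_B = ln Z + ⟨E⟩/kT = ln(4.0768) + 1.0816/4.14 = 1.4053 + 0.26126 = 1.67.

1.67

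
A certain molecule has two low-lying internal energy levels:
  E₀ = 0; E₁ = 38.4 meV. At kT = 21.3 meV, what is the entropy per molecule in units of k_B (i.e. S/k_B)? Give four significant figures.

Eᵢ/kT = 0, 1.80282.
Z = Σ e^(−Eᵢ/kT) = e^(−0) + e^(−1.80282) = 1.00000 + 0.164833 = 1.16483.
⟨E⟩ = Σ EᵢPᵢ = 5.43391 meV.
S/k_B = ln Z + ⟨E⟩/kT = ln(1.16483) + 5.43391/21.3 = 0.152575 + 0.255113 = 0.4077.

0.4077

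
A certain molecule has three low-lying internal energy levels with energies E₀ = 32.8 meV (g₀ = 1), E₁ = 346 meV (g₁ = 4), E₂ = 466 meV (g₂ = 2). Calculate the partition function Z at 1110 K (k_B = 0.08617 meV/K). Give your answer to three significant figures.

k_BT = 0.08617 × 1110 K = 95.649 meV.
Eᵢ/kT = 0.34292, 3.6174, 4.8720.
Z = Σ gᵢe^(−Eᵢ/kT) = 1·e^(−0.34292) + 4·e^(−3.6174) + 2·e^(−4.8720) = 0.70969 + 0.10741 + 0.015316 = 0.83242.

Z = 0.832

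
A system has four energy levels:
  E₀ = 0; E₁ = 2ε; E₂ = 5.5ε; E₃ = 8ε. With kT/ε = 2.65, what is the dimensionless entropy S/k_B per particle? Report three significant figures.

0.961

Eᵢ/kT = 0, 0.75472, 2.0755, 3.0189.
Z = Σ e^(−Eᵢ/kT) = e^(−0) + e^(−0.75472) + e^(−2.0755) + e^(−3.0189) = 1.0000 + 0.47014 + 0.12549 + 0.048855 = 1.6445.
⟨E⟩ = Σ EᵢPᵢ = 1.2291 ε.
S/k_B = ln Z + ⟨E⟩/kT = ln(1.6445) + 1.2291/2.65 = 0.49744 + 0.46381 = 0.961.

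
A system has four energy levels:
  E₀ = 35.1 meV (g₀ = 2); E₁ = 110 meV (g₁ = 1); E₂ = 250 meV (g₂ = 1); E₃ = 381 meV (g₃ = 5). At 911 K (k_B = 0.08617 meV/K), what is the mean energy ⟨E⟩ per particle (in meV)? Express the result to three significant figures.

60.5 meV

k_BT = 0.08617 × 911 K = 78.501 meV.
Eᵢ/kT = 0.44713, 1.4013, 3.1847, 4.8534.
Z = Σ gᵢe^(−Eᵢ/kT) = 2·e^(−0.44713) + 1·e^(−1.4013) + 1·e^(−3.1847) + 5·e^(−4.8534) = 1.2789 + 0.24628 + 0.041391 + 0.039009 = 1.6056.
⟨E⟩ = Σ Eᵢ gᵢe^(−Eᵢ/kT) / Z = (35.1·1.2789 + 110·0.24628 + 250·0.041391 + 381·0.039009) / 1.6056 = 60.5 meV.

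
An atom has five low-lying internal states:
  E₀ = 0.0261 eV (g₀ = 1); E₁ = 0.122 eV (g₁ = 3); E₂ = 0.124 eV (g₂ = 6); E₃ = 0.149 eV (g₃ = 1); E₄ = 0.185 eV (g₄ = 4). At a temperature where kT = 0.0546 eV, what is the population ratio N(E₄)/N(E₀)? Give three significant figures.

n₄/n₀ = (g₄/g₀) exp[−(E₄−E₀)/kT] = (4/1) × exp(−(0.1589 eV)/(0.0546 eV)) = (4/1) × exp(-2.9103) = 0.218.

0.218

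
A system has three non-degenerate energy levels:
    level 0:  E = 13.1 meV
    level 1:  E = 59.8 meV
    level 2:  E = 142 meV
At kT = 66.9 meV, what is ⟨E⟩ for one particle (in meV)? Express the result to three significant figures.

Eᵢ/kT = 0.19581, 0.89387, 2.1226.
Z = Σ e^(−Eᵢ/kT) = e^(−0.19581) + e^(−0.89387) + e^(−2.1226) = 0.82217 + 0.40907 + 0.11972 = 1.3510.
⟨E⟩ = Σ Eᵢ e^(−Eᵢ/kT) / Z = (13.1·0.82217 + 59.8·0.40907 + 142·0.11972) / 1.3510 = 38.7 meV.

38.7 meV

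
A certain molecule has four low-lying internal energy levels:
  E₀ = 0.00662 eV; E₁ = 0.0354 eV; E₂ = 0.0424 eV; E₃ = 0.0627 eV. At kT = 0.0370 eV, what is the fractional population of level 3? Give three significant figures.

Eᵢ/kT = 0.17892, 0.95676, 1.1459, 1.6946.
Z = Σ e^(−Eᵢ/kT) = e^(−0.17892) + e^(−0.95676) + e^(−1.1459) + e^(−1.6946) = 0.83617 + 0.38414 + 0.31794 + 0.18367 = 1.7219.
P₃ = e^(−E₃/kT) / Z = 0.18367/1.7219 = 0.107.

0.107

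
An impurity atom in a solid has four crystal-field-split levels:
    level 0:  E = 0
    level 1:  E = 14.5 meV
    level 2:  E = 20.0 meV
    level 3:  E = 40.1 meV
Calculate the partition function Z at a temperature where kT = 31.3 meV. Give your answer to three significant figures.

Eᵢ/kT = 0, 0.46326, 0.63898, 1.2812.
Z = Σ e^(−Eᵢ/kT) = e^(−0) + e^(−0.46326) + e^(−0.63898) + e^(−1.2812) = 1.0000 + 0.62923 + 0.52783 + 0.27770 = 2.4348.

Z = 2.43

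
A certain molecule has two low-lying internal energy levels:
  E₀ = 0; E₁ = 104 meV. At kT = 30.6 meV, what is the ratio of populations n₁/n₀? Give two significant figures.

0.033

n₁/n₀ = exp[−(E₁−E₀)/kT] = exp(−(104 meV)/(30.6 meV)) = exp(-3.399) = 0.033.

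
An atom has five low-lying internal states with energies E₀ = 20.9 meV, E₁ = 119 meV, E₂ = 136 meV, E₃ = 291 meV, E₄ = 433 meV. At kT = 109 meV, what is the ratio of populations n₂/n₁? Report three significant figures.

0.856

n₂/n₁ = exp[−(E₂−E₁)/kT] = exp(−(17 meV)/(109 meV)) = exp(-0.15596) = 0.856.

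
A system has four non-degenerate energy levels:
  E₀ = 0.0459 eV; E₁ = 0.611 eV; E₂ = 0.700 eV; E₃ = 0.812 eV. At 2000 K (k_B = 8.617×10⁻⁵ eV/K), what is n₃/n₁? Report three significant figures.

0.312

k_BT = 8.617×10⁻⁵ × 2000 K = 0.17234 eV.
n₃/n₁ = exp[−(E₃−E₁)/kT] = exp(−(0.201 eV)/(0.17234 eV)) = exp(-1.1663) = 0.312.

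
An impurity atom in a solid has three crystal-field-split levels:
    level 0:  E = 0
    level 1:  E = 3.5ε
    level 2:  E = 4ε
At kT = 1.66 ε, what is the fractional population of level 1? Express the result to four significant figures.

0.1002

Eᵢ/kT = 0, 2.10843, 2.40964.
Z = Σ e^(−Eᵢ/kT) = e^(−0) + e^(−2.10843) + e^(−2.40964) = 1.00000 + 0.121428 + 0.0898476 = 1.21128.
P₁ = e^(−E₁/kT) / Z = 0.121428/1.21128 = 0.1002.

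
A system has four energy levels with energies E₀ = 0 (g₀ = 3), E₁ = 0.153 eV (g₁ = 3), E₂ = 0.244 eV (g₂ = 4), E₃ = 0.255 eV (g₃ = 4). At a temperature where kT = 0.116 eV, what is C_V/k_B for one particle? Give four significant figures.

0.7862

Eᵢ/kT = 0, 1.31897, 2.10345, 2.19828.
Z = Σ gᵢe^(−Eᵢ/kT) = 3·e^(−0) + 3·e^(−1.31897) + 4·e^(−2.10345) + 4·e^(−2.19828) = 3.00000 + 0.802232 + 0.488139 + 0.443976 = 4.73435.
⟨E⟩ = 0.0749968 eV, ⟨E²⟩ = 0.0162030 eV².
C_V/k_B = (⟨E²⟩ − ⟨E⟩²)/(kT)² = (0.0162030 − 0.00562452)/0.0134560 = 0.7862.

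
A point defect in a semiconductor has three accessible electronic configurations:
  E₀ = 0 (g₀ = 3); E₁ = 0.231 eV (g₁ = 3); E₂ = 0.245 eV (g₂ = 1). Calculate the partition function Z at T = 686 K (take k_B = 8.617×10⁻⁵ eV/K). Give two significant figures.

k_BT = 8.617×10⁻⁵ × 686 K = 0.05911 eV.
Eᵢ/kT = 0, 3.908, 4.145.
Z = Σ gᵢe^(−Eᵢ/kT) = 3·e^(−0) + 3·e^(−3.908) + 1·e^(−4.145) = 3.000 + 0.06024 + 0.01584 = 3.076.

Z = 3.1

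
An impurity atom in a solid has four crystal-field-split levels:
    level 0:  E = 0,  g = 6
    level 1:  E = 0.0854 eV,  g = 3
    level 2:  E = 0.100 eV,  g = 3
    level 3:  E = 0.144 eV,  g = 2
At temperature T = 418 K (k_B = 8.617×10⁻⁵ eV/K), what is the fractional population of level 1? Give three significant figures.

k_BT = 8.617×10⁻⁵ × 418 K = 0.036019 eV.
Eᵢ/kT = 0, 2.3710, 2.7763, 3.9979.
Z = Σ gᵢe^(−Eᵢ/kT) = 6·e^(−0) + 3·e^(−2.3710) + 3·e^(−2.7763) + 2·e^(−3.9979) = 6.0000 + 0.28016 + 0.18681 + 0.036708 = 6.5037.
P₁ = g₁ e^(−E₁/kT) / Z = 0.28016/6.5037 = 0.0431.

0.0431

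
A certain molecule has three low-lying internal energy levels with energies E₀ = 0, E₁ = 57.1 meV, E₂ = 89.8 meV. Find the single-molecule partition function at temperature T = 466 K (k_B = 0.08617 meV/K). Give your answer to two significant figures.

Z = 1.3

k_BT = 0.08617 × 466 K = 40.16 meV.
Eᵢ/kT = 0, 1.422, 2.236.
Z = Σ e^(−Eᵢ/kT) = e^(−0) + e^(−1.422) + e^(−2.236) = 1.000 + 0.2412 + 0.1069 = 1.348.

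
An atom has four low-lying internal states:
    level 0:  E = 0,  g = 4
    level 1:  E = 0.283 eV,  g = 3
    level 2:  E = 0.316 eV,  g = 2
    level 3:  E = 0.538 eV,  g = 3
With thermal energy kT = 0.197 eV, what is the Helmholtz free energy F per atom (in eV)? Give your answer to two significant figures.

Eᵢ/kT = 0, 1.437, 1.604, 2.731.
Z = Σ gᵢe^(−Eᵢ/kT) = 4·e^(−0) + 3·e^(−1.437) + 2·e^(−1.604) + 3·e^(−2.731) = 4.000 + 0.7129 + 0.4022 + 0.1955 = 5.311.
F = −kT ln Z = −0.197 × ln(5.311) = −0.197 × 1.670 = -0.33 eV.

-0.33 eV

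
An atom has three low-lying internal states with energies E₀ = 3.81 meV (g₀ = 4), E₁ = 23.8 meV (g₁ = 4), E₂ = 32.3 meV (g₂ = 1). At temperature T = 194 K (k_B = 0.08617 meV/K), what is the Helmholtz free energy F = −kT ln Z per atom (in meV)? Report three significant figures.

k_BT = 0.08617 × 194 K = 16.717 meV.
Eᵢ/kT = 0.22791, 1.4237, 1.9322.
Z = Σ gᵢe^(−Eᵢ/kT) = 4·e^(−0.22791) + 4·e^(−1.4237) + 1·e^(−1.9322) = 3.1848 + 0.96329 + 0.14483 = 4.2929.
F = −kT ln Z = −16.717 × ln(4.2929) = −16.717 × 1.4570 = -24.4 meV.

-24.4 meV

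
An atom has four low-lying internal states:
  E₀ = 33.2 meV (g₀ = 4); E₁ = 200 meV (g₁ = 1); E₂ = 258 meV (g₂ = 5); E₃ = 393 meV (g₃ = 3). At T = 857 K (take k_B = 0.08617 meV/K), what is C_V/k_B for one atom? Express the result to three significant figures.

0.692

k_BT = 0.08617 × 857 K = 73.848 meV.
Eᵢ/kT = 0.44957, 2.7083, 3.4937, 5.3217.
Z = Σ gᵢe^(−Eᵢ/kT) = 4·e^(−0.44957) + 1·e^(−2.7083) + 5·e^(−3.4937) + 3·e^(−5.3217) = 2.5516 + 0.066650 + 0.15194 + 0.014653 = 2.7848.
⟨E⟩ = 51.351 meV, ⟨E²⟩ = 6411.7 meV².
C_V/k_B = (⟨E²⟩ − ⟨E⟩²)/(kT)² = (6411.7 − 2636.9)/5453.5 = 0.692.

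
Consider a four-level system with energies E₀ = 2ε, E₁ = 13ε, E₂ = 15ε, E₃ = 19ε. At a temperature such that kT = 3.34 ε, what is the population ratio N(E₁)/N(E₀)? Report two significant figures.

n₁/n₀ = exp[−(E₁−E₀)/kT] = exp(−(11ε)/(3.34ε)) = exp(-3.293) = 0.037.

0.037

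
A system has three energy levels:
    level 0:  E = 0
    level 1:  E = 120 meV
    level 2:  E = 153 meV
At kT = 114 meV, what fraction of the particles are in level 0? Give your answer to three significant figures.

Eᵢ/kT = 0, 1.0526, 1.3421.
Z = Σ e^(−Eᵢ/kT) = e^(−0) + e^(−1.0526) + e^(−1.3421) = 1.0000 + 0.34903 + 0.26130 = 1.6103.
P₀ = e^(−E₀/kT) / Z = 1.0000/1.6103 = 0.621.

0.621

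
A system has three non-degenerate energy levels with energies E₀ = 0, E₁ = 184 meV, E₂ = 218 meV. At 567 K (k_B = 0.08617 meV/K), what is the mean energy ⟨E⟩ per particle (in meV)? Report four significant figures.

6.547 meV

k_BT = 0.08617 × 567 K = 48.8584 meV.
Eᵢ/kT = 0, 3.76598, 4.46187.
Z = Σ e^(−Eᵢ/kT) = e^(−0) + e^(−3.76598) + e^(−4.46187) = 1.00000 + 0.0231449 + 0.0115408 = 1.03469.
⟨E⟩ = Σ Eᵢ e^(−Eᵢ/kT) / Z = (0·1.00000 + 184·0.0231449 + 218·0.0115408) / 1.03469 = 6.547 meV.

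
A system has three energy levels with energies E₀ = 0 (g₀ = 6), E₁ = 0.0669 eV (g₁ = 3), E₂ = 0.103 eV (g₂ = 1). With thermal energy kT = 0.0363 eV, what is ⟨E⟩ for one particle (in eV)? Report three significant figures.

Eᵢ/kT = 0, 1.8430, 2.8375.
Z = Σ gᵢe^(−Eᵢ/kT) = 6·e^(−0) + 3·e^(−1.8430) + 1·e^(−2.8375) = 6.0000 + 0.47503 + 0.058572 = 6.5336.
⟨E⟩ = Σ Eᵢ gᵢe^(−Eᵢ/kT) / Z = (0·6.0000 + 0.0669·0.47503 + 0.103·0.058572) / 6.5336 = 0.00579 eV.

0.00579 eV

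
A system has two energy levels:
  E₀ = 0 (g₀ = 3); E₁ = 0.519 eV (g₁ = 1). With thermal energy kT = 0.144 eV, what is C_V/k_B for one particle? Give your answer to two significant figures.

0.12

Eᵢ/kT = 0, 3.604.
Z = Σ gᵢe^(−Eᵢ/kT) = 3·e^(−0) + 1·e^(−3.604) = 3.000 + 0.02721 = 3.027.
⟨E⟩ = 0.004665 eV, ⟨E²⟩ = 0.002421 eV².
C_V/k_B = (⟨E²⟩ − ⟨E⟩²)/(kT)² = (0.002421 − 0.00002176)/0.02074 = 0.12.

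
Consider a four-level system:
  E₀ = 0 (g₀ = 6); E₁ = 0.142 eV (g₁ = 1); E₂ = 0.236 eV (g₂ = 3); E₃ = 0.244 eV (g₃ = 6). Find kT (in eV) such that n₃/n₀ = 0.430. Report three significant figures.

n₃/n₀ = (g₃/g₀) exp[−(E₃−E₀)/kT] = 0.430.
⇒ (E₃−E₀)/kT = ln((6/6)/0.430) = ln(2.3256) = 0.84398.
kT = 0.244 eV / 0.84398 = 0.289 eV.

0.289 eV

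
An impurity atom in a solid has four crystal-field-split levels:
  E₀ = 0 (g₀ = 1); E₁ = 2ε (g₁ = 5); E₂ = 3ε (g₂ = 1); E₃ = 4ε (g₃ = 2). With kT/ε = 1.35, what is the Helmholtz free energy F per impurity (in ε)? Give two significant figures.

-1.2 ε

Eᵢ/kT = 0, 1.481, 2.222, 2.963.
Z = Σ gᵢe^(−Eᵢ/kT) = 1·e^(−0) + 5·e^(−1.481) + 1·e^(−2.222) + 2·e^(−2.963) = 1.000 + 1.137 + 0.1084 + 0.1033 = 2.349.
F = −kT ln Z = −1.35 × ln(2.349) = −1.35 × 0.8540 = -1.2 ε.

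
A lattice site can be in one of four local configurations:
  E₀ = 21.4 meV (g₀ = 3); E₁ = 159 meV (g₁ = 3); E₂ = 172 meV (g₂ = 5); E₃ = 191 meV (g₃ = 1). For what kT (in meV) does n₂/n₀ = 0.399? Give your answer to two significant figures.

n₂/n₀ = (g₂/g₀) exp[−(E₂−E₀)/kT] = 0.399.
⇒ (E₂−E₀)/kT = ln((5/3)/0.399) = ln(4.177) = 1.430.
kT = 150.6 meV / 1.430 = 110 meV.

110 meV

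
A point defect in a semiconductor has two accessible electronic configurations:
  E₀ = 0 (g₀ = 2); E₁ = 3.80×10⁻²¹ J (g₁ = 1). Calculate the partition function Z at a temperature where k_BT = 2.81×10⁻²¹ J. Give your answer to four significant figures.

Z = 2.259

Eᵢ/kT = 0, 1.35231.
Z = Σ gᵢe^(−Eᵢ/kT) = 2·e^(−0) + 1·e^(−1.35231) = 2.00000 + 0.258642 = 2.25864.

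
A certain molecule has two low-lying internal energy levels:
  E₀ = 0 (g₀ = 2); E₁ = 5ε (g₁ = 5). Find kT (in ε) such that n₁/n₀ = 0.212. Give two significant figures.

2.0 ε

n₁/n₀ = (g₁/g₀) exp[−(E₁−E₀)/kT] = 0.212.
⇒ (E₁−E₀)/kT = ln((5/2)/0.212) = ln(11.79) = 2.467.
kT = 5ε / 2.467 = 2.0 ε.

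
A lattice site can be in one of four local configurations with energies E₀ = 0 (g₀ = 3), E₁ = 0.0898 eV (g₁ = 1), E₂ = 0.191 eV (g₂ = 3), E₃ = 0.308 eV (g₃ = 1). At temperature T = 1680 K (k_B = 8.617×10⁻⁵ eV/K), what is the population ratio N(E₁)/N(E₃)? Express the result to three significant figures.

k_BT = 8.617×10⁻⁵ × 1680 K = 0.14477 eV.
n₁/n₃ = (g₁/g₃) exp[−(E₁−E₃)/kT] = (1/1) × exp(−(-0.2182 eV)/(0.14477 eV)) = (1/1) × exp(1.5072) = 4.51.

4.51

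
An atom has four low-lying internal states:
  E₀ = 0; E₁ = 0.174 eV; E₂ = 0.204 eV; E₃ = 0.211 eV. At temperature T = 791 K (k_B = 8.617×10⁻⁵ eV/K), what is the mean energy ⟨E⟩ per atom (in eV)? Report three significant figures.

0.0284 eV

k_BT = 8.617×10⁻⁵ × 791 K = 0.068160 eV.
Eᵢ/kT = 0, 2.5528, 2.9930, 3.0957.
Z = Σ e^(−Eᵢ/kT) = e^(−0) + e^(−2.5528) + e^(−2.9930) + e^(−3.0957) = 1.0000 + 0.077863 + 0.050137 + 0.045243 = 1.1732.
⟨E⟩ = Σ Eᵢ e^(−Eᵢ/kT) / Z = (0·1.0000 + 0.174·0.077863 + 0.204·0.050137 + 0.211·0.045243) / 1.1732 = 0.0284 eV.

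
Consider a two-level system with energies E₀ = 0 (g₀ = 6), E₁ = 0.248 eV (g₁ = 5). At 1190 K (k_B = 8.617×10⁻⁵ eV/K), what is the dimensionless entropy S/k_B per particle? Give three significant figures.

k_BT = 8.617×10⁻⁵ × 1190 K = 0.10254 eV.
Eᵢ/kT = 0, 2.4186.
Z = Σ gᵢe^(−Eᵢ/kT) = 6·e^(−0) + 5·e^(−2.4186) = 6.0000 + 0.44523 = 6.4452.
⟨E⟩ = Σ EᵢPᵢ = 0.017132 eV.
S/k_B = ln Z + ⟨E⟩/kT = ln(6.4452) + 0.017132/0.10254 = 1.8633 + 0.16708 = 2.03.

2.03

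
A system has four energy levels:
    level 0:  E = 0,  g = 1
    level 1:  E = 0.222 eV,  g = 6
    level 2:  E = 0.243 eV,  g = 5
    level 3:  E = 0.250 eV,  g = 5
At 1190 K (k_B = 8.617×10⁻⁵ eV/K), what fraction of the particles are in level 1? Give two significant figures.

0.27

k_BT = 8.617×10⁻⁵ × 1190 K = 0.1025 eV.
Eᵢ/kT = 0, 2.166, 2.371, 2.439.
Z = Σ gᵢe^(−Eᵢ/kT) = 1·e^(−0) + 6·e^(−2.166) + 5·e^(−2.371) + 5·e^(−2.439) = 1.000 + 0.6878 + 0.4669 + 0.4362 = 2.591.
P₁ = g₁ e^(−E₁/kT) / Z = 0.6878/2.591 = 0.27.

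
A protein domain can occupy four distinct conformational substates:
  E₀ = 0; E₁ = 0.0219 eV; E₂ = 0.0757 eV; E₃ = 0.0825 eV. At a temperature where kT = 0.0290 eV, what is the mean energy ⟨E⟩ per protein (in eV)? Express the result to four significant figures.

Eᵢ/kT = 0, 0.755172, 2.61034, 2.84483.
Z = Σ e^(−Eᵢ/kT) = e^(−0) + e^(−0.755172) + e^(−2.61034) + e^(−2.84483) = 1.00000 + 0.469930 + 0.0735095 + 0.0581442 = 1.60158.
⟨E⟩ = Σ Eᵢ e^(−Eᵢ/kT) / Z = (0·1.00000 + 0.0219·0.469930 + 0.0757·0.0735095 + 0.0825·0.0581442) / 1.60158 = 0.01290 eV.

0.01290 eV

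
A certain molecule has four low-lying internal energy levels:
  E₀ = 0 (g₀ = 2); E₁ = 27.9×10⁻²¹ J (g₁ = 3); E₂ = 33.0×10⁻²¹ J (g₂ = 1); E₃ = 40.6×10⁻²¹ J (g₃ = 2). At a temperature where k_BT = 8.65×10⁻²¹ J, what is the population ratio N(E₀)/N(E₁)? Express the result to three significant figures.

n₀/n₁ = (g₀/g₁) exp[−(E₀−E₁)/kT] = (2/3) × exp(−(-27.9 ×10⁻²¹ J)/(8.65 ×10⁻²¹ J)) = (2/3) × exp(3.2254) = 16.8.

16.8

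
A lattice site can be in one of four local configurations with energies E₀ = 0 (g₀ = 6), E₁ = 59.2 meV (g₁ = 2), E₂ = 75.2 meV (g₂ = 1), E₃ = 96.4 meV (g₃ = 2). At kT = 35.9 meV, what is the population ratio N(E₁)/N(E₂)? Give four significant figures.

3.123

n₁/n₂ = (g₁/g₂) exp[−(E₁−E₂)/kT] = (2/1) × exp(−(-16.0 meV)/(35.9 meV)) = (2/1) × exp(0.445682) = 3.123.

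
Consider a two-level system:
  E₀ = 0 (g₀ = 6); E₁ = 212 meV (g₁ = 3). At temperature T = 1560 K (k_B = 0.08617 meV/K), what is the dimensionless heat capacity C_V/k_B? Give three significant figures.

k_BT = 0.08617 × 1560 K = 134.43 meV.
Eᵢ/kT = 0, 1.5770.
Z = Σ gᵢe^(−Eᵢ/kT) = 6·e^(−0) + 3·e^(−1.5770) = 6.0000 + 0.61978 = 6.6198.
⟨E⟩ = 19.849 meV, ⟨E²⟩ = 4207.9 meV².
C_V/k_B = (⟨E²⟩ − ⟨E⟩²)/(kT)² = (4207.9 − 393.98)/18071 = 0.211.

0.211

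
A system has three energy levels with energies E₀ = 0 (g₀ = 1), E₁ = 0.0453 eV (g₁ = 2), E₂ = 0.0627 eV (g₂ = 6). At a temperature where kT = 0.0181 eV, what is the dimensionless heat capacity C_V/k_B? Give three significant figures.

1.81

Eᵢ/kT = 0, 2.5028, 3.4641.
Z = Σ gᵢe^(−Eᵢ/kT) = 1·e^(−0) + 2·e^(−2.5028) + 6·e^(−3.4641) = 1.0000 + 0.16371 + 0.18781 = 1.3515.
⟨E⟩ = 0.014200 eV, ⟨E²⟩ = 0.00079488 eV².
C_V/k_B = (⟨E²⟩ − ⟨E⟩²)/(kT)² = (0.00079488 − 0.00020164)/0.00032761 = 1.81.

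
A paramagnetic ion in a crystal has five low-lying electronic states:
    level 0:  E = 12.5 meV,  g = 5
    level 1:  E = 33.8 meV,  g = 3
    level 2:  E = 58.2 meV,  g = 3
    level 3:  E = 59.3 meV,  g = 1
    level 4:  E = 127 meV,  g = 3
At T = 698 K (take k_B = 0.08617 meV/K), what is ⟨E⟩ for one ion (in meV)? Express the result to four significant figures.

k_BT = 0.08617 × 698 K = 60.1467 meV.
Eᵢ/kT = 0.207825, 0.561959, 0.967634, 0.985923, 2.11150.
Z = Σ gᵢe^(−Eᵢ/kT) = 5·e^(−0.207825) + 3·e^(−0.561959) + 3·e^(−0.967634) + 1·e^(−0.985923) + 3·e^(−2.11150) = 4.06175 + 1.71027 + 1.13994 + 0.373095 + 0.363169 = 7.64822.
⟨E⟩ = Σ Eᵢ gᵢe^(−Eᵢ/kT) / Z = (12.5·4.06175 + 33.8·1.71027 + 58.2·1.13994 + 59.3·0.373095 + 127·0.363169) / 7.64822 = 31.79 meV.

31.79 meV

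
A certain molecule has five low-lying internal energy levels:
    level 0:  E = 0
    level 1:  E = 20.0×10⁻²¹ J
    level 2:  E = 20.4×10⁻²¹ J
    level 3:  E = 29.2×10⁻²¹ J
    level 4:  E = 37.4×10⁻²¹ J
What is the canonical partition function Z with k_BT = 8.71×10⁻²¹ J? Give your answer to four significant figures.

Z = 1.245

Eᵢ/kT = 0, 2.29621, 2.34214, 3.35247, 4.29392.
Z = Σ e^(−Eᵢ/kT) = e^(−0) + e^(−2.29621) + e^(−2.34214) + e^(−3.35247) + e^(−4.29392) = 1.00000 + 0.100640 + 0.0961217 + 0.0349978 + 0.0136513 = 1.24541.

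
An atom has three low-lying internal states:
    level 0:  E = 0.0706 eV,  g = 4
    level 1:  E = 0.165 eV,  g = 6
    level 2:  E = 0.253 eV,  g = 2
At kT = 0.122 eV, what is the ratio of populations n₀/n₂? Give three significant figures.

8.92

n₀/n₂ = (g₀/g₂) exp[−(E₀−E₂)/kT] = (4/2) × exp(−(-0.1824 eV)/(0.122 eV)) = (4/2) × exp(1.4951) = 8.92.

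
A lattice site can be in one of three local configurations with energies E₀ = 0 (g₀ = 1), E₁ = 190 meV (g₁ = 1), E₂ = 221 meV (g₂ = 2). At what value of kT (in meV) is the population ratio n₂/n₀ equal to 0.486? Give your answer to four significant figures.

n₂/n₀ = (g₂/g₀) exp[−(E₂−E₀)/kT] = 0.486.
⇒ (E₂−E₀)/kT = ln((2/1)/0.486) = ln(4.11523) = 1.41469.
kT = 221 meV / 1.41469 = 156.2 meV.

156.2 meV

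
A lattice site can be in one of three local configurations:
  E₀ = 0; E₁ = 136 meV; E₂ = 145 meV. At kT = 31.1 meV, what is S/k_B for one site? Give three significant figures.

Eᵢ/kT = 0, 4.3730, 4.6624.
Z = Σ e^(−Eᵢ/kT) = e^(−0) + e^(−4.3730) + e^(−4.6624) = 1.0000 + 0.012613 + 0.0094438 = 1.0221.
⟨E⟩ = Σ EᵢPᵢ = 3.0180 meV.
S/k_B = ln Z + ⟨E⟩/kT = ln(1.0221) + 3.0180/31.1 = 0.021859 + 0.097042 = 0.119.

0.119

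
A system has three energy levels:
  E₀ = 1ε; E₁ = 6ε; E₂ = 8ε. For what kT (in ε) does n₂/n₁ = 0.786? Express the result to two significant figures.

n₂/n₁ = exp[−(E₂−E₁)/kT] = 0.786.
⇒ (E₂−E₁)/kT = ln(1/0.786) = ln(1.272) = 0.2406.
kT = 2ε / 0.2406 = 8.3 ε.

8.3 ε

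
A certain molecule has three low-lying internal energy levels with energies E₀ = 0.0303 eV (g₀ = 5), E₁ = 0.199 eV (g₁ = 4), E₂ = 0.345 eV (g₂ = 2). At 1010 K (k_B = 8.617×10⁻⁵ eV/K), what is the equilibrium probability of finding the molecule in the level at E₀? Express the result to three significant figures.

0.888

k_BT = 8.617×10⁻⁵ × 1010 K = 0.087032 eV.
Eᵢ/kT = 0.34815, 2.2865, 3.9641.
Z = Σ gᵢe^(−Eᵢ/kT) = 5·e^(−0.34815) + 4·e^(−2.2865) + 2·e^(−3.9641) = 3.5300 + 0.40649 + 0.037970 = 3.9745.
P₀ = g₀ e^(−E₀/kT) / Z = 3.5300/3.9745 = 0.888.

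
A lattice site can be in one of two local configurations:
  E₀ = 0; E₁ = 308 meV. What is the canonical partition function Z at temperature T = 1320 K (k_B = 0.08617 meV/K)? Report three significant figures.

k_BT = 0.08617 × 1320 K = 113.74 meV.
Eᵢ/kT = 0, 2.7079.
Z = Σ e^(−Eᵢ/kT) = e^(−0) + e^(−2.7079) = 1.0000 + 0.066677 = 1.0667.

Z = 1.07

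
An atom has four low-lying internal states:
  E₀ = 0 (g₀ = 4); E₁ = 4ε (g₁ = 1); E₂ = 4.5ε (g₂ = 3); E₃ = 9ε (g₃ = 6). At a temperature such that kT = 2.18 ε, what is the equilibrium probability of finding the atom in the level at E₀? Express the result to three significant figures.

Eᵢ/kT = 0, 1.8349, 2.0642, 4.1284.
Z = Σ gᵢe^(−Eᵢ/kT) = 4·e^(−0) + 1·e^(−1.8349) + 3·e^(−2.0642) + 6·e^(−4.1284) = 4.0000 + 0.15963 + 0.38076 + 0.096652 = 4.6370.
P₀ = g₀ e^(−E₀/kT) / Z = 4.0000/4.6370 = 0.863.

0.863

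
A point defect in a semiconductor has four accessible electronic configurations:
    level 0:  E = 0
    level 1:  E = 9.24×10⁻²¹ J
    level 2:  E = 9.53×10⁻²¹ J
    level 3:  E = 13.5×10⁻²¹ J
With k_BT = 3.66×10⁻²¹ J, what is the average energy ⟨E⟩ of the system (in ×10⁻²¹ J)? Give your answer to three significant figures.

Eᵢ/kT = 0, 2.5246, 2.6038, 3.6885.
Z = Σ e^(−Eᵢ/kT) = e^(−0) + e^(−2.5246) + e^(−2.6038) + e^(−3.6885) = 1.0000 + 0.080090 + 0.073992 + 0.025009 = 1.1791.
⟨E⟩ = Σ Eᵢ e^(−Eᵢ/kT) / Z = (0·1.0000 + 9.24·0.080090 + 9.53·0.073992 + 13.5·0.025009) / 1.1791 = 1.51 ×10⁻²¹ J.

1.51 ×10⁻²¹ J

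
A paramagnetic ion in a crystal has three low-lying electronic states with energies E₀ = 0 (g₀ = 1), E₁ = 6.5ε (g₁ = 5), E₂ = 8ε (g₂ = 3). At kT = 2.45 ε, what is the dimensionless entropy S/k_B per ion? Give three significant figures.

Eᵢ/kT = 0, 2.6531, 3.2653.
Z = Σ gᵢe^(−Eᵢ/kT) = 1·e^(−0) + 5·e^(−2.6531) + 3·e^(−3.2653) = 1.0000 + 0.35216 + 0.11456 = 1.4667.
⟨E⟩ = Σ EᵢPᵢ = 2.1855 ε.
S/k_B = ln Z + ⟨E⟩/kT = ln(1.4667) + 2.1855/2.45 = 0.38301 + 0.89204 = 1.28.

1.28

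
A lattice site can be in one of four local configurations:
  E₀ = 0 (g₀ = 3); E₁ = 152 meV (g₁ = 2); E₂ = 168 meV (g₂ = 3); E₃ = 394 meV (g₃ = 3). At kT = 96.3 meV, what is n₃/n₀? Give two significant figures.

0.017

n₃/n₀ = (g₃/g₀) exp[−(E₃−E₀)/kT] = (3/3) × exp(−(394 meV)/(96.3 meV)) = (3/3) × exp(-4.091) = 0.017.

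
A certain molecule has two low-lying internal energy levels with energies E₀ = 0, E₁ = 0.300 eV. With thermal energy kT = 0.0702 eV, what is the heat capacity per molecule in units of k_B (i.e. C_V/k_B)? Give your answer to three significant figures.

0.248

Eᵢ/kT = 0, 4.2735.
Z = Σ e^(−Eᵢ/kT) = e^(−0) + e^(−4.2735) = 1.0000 + 0.013933 = 1.0139.
⟨E⟩ = 0.0041226 eV, ⟨E²⟩ = 0.0012368 eV².
C_V/k_B = (⟨E²⟩ − ⟨E⟩²)/(kT)² = (0.0012368 − 0.000016996)/0.0049280 = 0.248.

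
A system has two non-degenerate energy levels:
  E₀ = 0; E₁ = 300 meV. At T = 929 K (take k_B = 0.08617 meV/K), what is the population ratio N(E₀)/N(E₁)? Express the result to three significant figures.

42.4

k_BT = 0.08617 × 929 K = 80.052 meV.
n₀/n₁ = exp[−(E₀−E₁)/kT] = exp(−(-300 meV)/(80.052 meV)) = exp(3.7476) = 42.4.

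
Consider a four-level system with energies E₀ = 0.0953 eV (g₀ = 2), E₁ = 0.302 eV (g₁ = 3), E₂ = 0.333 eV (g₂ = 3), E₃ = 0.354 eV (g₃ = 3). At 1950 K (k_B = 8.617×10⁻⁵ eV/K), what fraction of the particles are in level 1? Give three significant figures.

0.206

k_BT = 8.617×10⁻⁵ × 1950 K = 0.16803 eV.
Eᵢ/kT = 0.56716, 1.7973, 1.9818, 2.1068.
Z = Σ gᵢe^(−Eᵢ/kT) = 2·e^(−0.56716) + 3·e^(−1.7973) + 3·e^(−1.9818) + 3·e^(−2.1068) = 1.1343 + 0.49724 + 0.41346 + 0.36488 = 2.4099.
P₁ = g₁ e^(−E₁/kT) / Z = 0.49724/2.4099 = 0.206.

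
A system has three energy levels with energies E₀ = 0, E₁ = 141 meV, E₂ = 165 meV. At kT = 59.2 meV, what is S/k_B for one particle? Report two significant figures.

0.48

Eᵢ/kT = 0, 2.382, 2.787.
Z = Σ e^(−Eᵢ/kT) = e^(−0) + e^(−2.382) + e^(−2.787) = 1.000 + 0.09237 + 0.06161 = 1.154.
⟨E⟩ = Σ EᵢPᵢ = 20.10 meV.
S/k_B = ln Z + ⟨E⟩/kT = ln(1.154) + 20.10/59.2 = 0.1432 + 0.3395 = 0.48.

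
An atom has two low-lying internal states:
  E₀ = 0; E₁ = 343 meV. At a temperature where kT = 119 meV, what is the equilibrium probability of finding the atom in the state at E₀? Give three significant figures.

0.947

Eᵢ/kT = 0, 2.8824.
Z = Σ e^(−Eᵢ/kT) = e^(−0) + e^(−2.8824) = 1.0000 + 0.056000 = 1.0560.
P₀ = e^(−E₀/kT) / Z = 1.0000/1.0560 = 0.947.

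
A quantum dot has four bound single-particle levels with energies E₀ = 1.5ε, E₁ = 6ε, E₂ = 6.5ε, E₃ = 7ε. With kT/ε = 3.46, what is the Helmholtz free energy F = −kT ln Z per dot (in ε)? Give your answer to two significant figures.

-0.36 ε

Eᵢ/kT = 0.4335, 1.734, 1.879, 2.023.
Z = Σ e^(−Eᵢ/kT) = e^(−0.4335) + e^(−1.734) + e^(−1.879) + e^(−2.023) = 0.6482 + 0.1766 + 0.1527 + 0.1323 = 1.110.
F = −kT ln Z = −3.46 × ln(1.110) = −3.46 × 0.1044 = -0.36 ε.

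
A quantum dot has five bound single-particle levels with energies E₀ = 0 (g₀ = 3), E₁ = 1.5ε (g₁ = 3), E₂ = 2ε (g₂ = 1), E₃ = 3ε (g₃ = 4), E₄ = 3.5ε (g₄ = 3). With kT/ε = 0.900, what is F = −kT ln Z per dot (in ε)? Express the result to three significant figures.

-1.22 ε

Eᵢ/kT = 0, 1.6667, 2.2222, 3.3333, 3.8889.
Z = Σ gᵢe^(−Eᵢ/kT) = 3·e^(−0) + 3·e^(−1.6667) + 1·e^(−2.2222) + 4·e^(−3.3333) + 3·e^(−3.8889) = 3.0000 + 0.56661 + 0.10837 + 0.14270 + 0.061404 = 3.8791.
F = −kT ln Z = −0.900 × ln(3.8791) = −0.900 × 1.3556 = -1.22 ε.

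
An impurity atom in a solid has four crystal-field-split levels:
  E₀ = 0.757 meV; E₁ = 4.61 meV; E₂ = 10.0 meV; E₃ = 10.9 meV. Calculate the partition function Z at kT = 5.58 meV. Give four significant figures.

Z = 1.619

Eᵢ/kT = 0.135663, 0.826165, 1.79211, 1.95341.
Z = Σ e^(−Eᵢ/kT) = e^(−0.135663) + e^(−0.826165) + e^(−1.79211) + e^(−1.95341) = 0.873137 + 0.437725 + 0.166608 + 0.141790 = 1.61926.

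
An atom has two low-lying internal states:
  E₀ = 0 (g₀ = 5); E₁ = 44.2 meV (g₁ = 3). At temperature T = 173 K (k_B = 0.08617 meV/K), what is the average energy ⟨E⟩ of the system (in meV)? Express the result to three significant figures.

1.33 meV

k_BT = 0.08617 × 173 K = 14.907 meV.
Eᵢ/kT = 0, 2.9650.
Z = Σ gᵢe^(−Eᵢ/kT) = 5·e^(−0) + 3·e^(−2.9650) = 5.0000 + 0.15468 = 5.1547.
⟨E⟩ = Σ Eᵢ gᵢe^(−Eᵢ/kT) / Z = (0·5.0000 + 44.2·0.15468) / 5.1547 = 1.33 meV.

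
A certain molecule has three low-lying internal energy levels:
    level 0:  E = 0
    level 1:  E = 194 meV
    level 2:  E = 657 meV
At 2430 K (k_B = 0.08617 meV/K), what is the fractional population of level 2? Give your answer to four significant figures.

k_BT = 0.08617 × 2430 K = 209.393 meV.
Eᵢ/kT = 0, 0.926488, 3.13764.
Z = Σ e^(−Eᵢ/kT) = e^(−0) + e^(−0.926488) + e^(−3.13764) = 1.00000 + 0.395942 + 0.0433851 = 1.43933.
P₂ = e^(−E₂/kT) / Z = 0.0433851/1.43933 = 0.03014.

0.03014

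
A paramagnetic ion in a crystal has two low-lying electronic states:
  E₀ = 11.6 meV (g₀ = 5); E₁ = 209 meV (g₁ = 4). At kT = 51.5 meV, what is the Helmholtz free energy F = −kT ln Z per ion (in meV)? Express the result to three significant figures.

-72.2 meV

Eᵢ/kT = 0.22524, 4.0583.
Z = Σ gᵢe^(−Eᵢ/kT) = 5·e^(−0.22524) + 4·e^(−4.0583) = 3.9916 + 0.069113 = 4.0607.
F = −kT ln Z = −51.5 × ln(4.0607) = −51.5 × 1.4014 = -72.2 meV.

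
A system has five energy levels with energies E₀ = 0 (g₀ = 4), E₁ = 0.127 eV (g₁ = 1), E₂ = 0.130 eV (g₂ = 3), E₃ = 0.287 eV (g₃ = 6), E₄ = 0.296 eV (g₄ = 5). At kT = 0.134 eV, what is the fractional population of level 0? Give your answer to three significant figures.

0.590

Eᵢ/kT = 0, 0.94776, 0.97015, 2.1418, 2.2090.
Z = Σ gᵢe^(−Eᵢ/kT) = 4·e^(−0) + 1·e^(−0.94776) + 3·e^(−0.97015) + 6·e^(−2.1418) + 5·e^(−2.2090) = 4.0000 + 0.38761 + 1.1371 + 0.70466 + 0.54905 = 6.7784.
P₀ = g₀ e^(−E₀/kT) / Z = 4.0000/6.7784 = 0.590.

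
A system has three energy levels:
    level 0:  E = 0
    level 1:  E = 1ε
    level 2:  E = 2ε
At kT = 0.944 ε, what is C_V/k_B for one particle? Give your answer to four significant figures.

Eᵢ/kT = 0, 1.05932, 2.11864.
Z = Σ e^(−Eᵢ/kT) = e^(−0) + e^(−1.05932) + e^(−2.11864) = 1.00000 + 0.346691 + 0.120195 = 1.46689.
⟨E⟩ = 0.400222 ε, ⟨E²⟩ = 0.564099 ε².
C_V/k_B = (⟨E²⟩ − ⟨E⟩²)/(kT)² = (0.564099 − 0.160178)/0.891136 = 0.4533.

0.4533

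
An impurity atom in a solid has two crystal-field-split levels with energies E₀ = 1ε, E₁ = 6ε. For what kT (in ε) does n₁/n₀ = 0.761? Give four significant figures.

18.31 ε

n₁/n₀ = exp[−(E₁−E₀)/kT] = 0.761.
⇒ (E₁−E₀)/kT = ln(1/0.761) = ln(1.31406) = 0.273122.
kT = 5ε / 0.273122 = 18.31 ε.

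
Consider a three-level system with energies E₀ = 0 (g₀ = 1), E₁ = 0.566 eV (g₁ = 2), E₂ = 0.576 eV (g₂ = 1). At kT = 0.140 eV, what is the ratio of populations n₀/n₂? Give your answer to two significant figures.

61

n₀/n₂ = (g₀/g₂) exp[−(E₀−E₂)/kT] = (1/1) × exp(−(-0.576 eV)/(0.140 eV)) = (1/1) × exp(4.114) = 61.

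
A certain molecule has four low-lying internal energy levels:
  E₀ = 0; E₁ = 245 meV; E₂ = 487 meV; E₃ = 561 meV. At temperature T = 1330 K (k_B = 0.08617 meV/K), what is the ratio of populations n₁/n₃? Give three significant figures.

15.8

k_BT = 0.08617 × 1330 K = 114.61 meV.
n₁/n₃ = exp[−(E₁−E₃)/kT] = exp(−(-316 meV)/(114.61 meV)) = exp(2.7572) = 15.8.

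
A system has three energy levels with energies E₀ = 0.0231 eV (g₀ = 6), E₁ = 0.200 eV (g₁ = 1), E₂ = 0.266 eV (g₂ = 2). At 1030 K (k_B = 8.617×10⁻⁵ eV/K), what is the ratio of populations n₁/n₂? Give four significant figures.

1.052

k_BT = 8.617×10⁻⁵ × 1030 K = 0.0887551 eV.
n₁/n₂ = (g₁/g₂) exp[−(E₁−E₂)/kT] = (1/2) × exp(−(-0.066 eV)/(0.0887551 eV)) = (1/2) × exp(0.743619) = 1.052.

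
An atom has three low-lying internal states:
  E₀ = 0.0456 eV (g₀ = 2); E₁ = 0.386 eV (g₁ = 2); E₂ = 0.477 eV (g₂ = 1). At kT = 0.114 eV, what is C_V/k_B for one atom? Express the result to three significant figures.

0.544

Eᵢ/kT = 0.40000, 3.3860, 4.1842.
Z = Σ gᵢe^(−Eᵢ/kT) = 2·e^(−0.40000) + 2·e^(−3.3860) + 1·e^(−4.1842) = 1.3406 + 0.067688 + 0.015234 = 1.4235.
⟨E⟩ = 0.066404 eV, ⟨E²⟩ = 0.011478 eV².
C_V/k_B = (⟨E²⟩ − ⟨E⟩²)/(kT)² = (0.011478 − 0.0044095)/0.012996 = 0.544.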